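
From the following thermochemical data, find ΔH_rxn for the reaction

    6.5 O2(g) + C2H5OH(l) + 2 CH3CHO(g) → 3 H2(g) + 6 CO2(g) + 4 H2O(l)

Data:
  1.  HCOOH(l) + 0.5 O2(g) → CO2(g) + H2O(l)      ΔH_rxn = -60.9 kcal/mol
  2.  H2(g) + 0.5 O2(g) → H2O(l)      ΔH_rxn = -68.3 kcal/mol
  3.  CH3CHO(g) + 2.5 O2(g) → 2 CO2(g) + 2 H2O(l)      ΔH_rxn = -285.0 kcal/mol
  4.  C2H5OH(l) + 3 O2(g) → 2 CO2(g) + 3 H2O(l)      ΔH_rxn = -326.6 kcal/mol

eq. 1: not needed.
eq. 2 reversed and × 3: (-3)·(-68.3) = +204.9 kcal/mol
eq. 3 × 2: (2)·(-285.0) = -570.0 kcal/mol
eq. 4 as written: -326.6 kcal/mol
ΔH_rxn = (+204.9) + (-570.0) + (-326.6) = -691.7 kcal/mol

ΔH_rxn = -691.7 kcal/mol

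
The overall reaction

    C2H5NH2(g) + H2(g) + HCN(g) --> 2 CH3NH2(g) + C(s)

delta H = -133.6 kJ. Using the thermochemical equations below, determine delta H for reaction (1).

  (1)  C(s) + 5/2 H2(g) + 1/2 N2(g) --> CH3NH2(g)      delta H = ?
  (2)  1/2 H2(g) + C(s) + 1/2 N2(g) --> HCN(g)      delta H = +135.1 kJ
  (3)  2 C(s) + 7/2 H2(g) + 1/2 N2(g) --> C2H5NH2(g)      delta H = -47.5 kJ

(1) × 2 (×2 to match 2 CH3NH2(g) in the target): contributes 2·x
(2) reversed (HCN(g) must end up as a reactant): -135.1 kJ
(3) reversed (reverse to put C2H5NH2(g) on the reactant side): +47.5 kJ
-133.6 = (-135.1) + (+47.5) + 2·x
x = (-133.6 − (-87.6)) / (2) = -23.0 kJ

delta H = -23.0 kJ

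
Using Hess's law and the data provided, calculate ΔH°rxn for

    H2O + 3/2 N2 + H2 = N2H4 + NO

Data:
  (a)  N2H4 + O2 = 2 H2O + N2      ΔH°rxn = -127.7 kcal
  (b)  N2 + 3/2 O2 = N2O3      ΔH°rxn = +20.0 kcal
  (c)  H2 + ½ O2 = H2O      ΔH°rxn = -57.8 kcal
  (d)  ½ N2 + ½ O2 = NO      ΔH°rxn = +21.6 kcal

ΔH°rxn = 91.5 kcal

(a) reversed: +127.7 kcal
(b): not needed.
(c) as written: -57.8 kcal
(d) as written: +21.6 kcal
Summing the manipulated equations, ΔH°rxn = (-1)·(-127.7) + (1)·(-57.8) + (1)·(+21.6) = 91.5 kcal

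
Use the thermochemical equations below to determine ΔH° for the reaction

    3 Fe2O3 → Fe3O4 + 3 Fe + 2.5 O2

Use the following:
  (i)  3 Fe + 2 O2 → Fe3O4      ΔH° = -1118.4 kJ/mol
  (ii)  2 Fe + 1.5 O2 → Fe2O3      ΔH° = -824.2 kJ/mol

ΔH° = 1354.2 kJ/mol

(i) as written: -1118.4 kJ/mol
(ii) reversed and × 3: (-3)·(-824.2) = +2472.6 kJ/mol
Since enthalpy is a state function, ΔH° = (-1118.4) + (+2472.6) = 1354.2 kJ/mol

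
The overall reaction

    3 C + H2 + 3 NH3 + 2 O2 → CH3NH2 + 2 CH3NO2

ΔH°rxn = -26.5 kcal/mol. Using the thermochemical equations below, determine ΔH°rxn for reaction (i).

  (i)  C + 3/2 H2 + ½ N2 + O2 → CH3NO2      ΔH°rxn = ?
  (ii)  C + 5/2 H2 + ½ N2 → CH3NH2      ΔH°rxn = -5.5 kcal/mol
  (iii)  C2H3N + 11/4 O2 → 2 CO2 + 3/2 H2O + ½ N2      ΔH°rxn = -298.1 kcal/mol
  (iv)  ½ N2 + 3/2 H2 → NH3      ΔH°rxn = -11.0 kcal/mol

(i) × 2: contributes 2·x
(ii) as written: -5.5 kcal/mol
(iii): not needed.
(iv) reversed and × 3: (-3)·(-11.0) = +33.0 kcal/mol
-26.5 = (-5.5) + (+33.0) + 2·x
x = (-26.5 − (+27.5)) / (2) = -27.0 kcal/mol

ΔH°rxn = -27.0 kcal/mol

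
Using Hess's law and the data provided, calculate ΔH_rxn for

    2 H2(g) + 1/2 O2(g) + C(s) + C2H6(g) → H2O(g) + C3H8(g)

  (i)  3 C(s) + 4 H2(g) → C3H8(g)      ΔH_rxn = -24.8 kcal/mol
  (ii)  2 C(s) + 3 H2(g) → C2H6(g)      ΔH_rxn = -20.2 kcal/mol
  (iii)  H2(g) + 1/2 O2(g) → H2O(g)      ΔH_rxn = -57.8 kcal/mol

ΔH_rxn = -62.4 kcal/mol

(i) as written: -24.8 kcal/mol
(ii) reversed: +20.2 kcal/mol
(iii) as written: -57.8 kcal/mol
ΔH_rxn = (1)·(-24.8) + (-1)·(-20.2) + (1)·(-57.8) = -62.4 kcal/mol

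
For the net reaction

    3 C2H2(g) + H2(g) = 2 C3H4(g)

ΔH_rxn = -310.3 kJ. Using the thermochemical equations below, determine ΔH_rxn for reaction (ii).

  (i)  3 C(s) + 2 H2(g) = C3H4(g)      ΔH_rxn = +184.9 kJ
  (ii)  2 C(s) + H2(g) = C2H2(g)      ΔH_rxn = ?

ΔH_rxn = 226.7 kJ

(i) × 2: (2)·(+184.9) = +369.8 kJ
(ii) reversed and × 3: contributes −3·x
-310.3 = (+369.8) − 3·x
x = (-310.3 − (+369.8)) / (-3) = 226.7 kJ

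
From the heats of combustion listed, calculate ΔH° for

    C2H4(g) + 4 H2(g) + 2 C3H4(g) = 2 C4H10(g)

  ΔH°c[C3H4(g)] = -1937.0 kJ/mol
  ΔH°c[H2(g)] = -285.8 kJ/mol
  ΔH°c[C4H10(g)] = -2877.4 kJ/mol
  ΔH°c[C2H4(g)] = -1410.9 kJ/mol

ΔH° = -673.3 kJ/mol

With combustion enthalpies, reactants minus products:
= [1·(-1410.9) + 4·(-285.8) + 2·(-1937.0)] − [2·(-2877.4)]
= -673.3 kJ/mol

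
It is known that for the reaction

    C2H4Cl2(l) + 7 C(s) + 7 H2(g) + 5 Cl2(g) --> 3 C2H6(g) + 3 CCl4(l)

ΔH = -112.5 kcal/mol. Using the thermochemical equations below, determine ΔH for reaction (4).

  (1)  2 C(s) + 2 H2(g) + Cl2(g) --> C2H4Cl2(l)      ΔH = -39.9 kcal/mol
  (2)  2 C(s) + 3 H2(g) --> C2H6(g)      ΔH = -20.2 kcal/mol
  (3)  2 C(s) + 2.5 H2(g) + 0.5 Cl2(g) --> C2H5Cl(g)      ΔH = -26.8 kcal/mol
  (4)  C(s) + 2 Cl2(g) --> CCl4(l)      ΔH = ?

(1) reversed: +39.9 kcal/mol
(2) × 3: (3)·(-20.2) = -60.6 kcal/mol
(3): not needed.
(4) × 3: contributes 3·x
-112.5 = (+39.9) + (-60.6) + 3·x
x = (-112.5 − (-20.7)) / (3) = -30.6 kcal/mol

ΔH = -30.6 kcal/mol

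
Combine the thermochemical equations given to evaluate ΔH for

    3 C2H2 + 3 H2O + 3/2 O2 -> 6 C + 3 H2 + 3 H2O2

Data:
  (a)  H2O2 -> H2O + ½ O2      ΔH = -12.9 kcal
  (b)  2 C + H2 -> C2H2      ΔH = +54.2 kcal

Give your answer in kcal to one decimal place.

ΔH = -123.9 kcal

(a) reversed and × 3 (H2O2 must end up as a product; ×3 to match 3 H2O2 in the target): (-3)·(-12.9) = +38.7 kcal
(b) reversed and × 3 (C2H2 must end up as a reactant; ×3 to match 3 C2H2 in the target): (-3)·(+54.2) = -162.6 kcal
Since enthalpy is a state function, ΔH = (+38.7) + (-162.6) = -123.9 kcal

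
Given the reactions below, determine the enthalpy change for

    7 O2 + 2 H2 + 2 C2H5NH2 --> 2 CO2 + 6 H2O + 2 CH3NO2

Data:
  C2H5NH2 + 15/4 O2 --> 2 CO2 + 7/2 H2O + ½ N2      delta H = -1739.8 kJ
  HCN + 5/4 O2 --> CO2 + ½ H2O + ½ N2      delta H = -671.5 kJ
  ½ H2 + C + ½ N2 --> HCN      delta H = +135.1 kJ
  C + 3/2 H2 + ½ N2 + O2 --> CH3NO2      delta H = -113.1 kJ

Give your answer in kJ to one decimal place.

equation 1 × 2 (scale by 2 for the 2 C2H5NH2): (2)·(-1739.8) = -3479.6 kJ
equation 2 reversed and × 2: (-2)·(-671.5) = +1343.0 kJ
equation 3 reversed and × 2: (-2)·(+135.1) = -270.2 kJ
equation 4 × 2 (×2 to match 2 CH3NO2 in the target): (2)·(-113.1) = -226.2 kJ
delta H = (2)·(-1739.8) + (-2)·(-671.5) + (-2)·(+135.1) + (2)·(-113.1) = -2633.0 kJ

delta H = -2633.0 kJ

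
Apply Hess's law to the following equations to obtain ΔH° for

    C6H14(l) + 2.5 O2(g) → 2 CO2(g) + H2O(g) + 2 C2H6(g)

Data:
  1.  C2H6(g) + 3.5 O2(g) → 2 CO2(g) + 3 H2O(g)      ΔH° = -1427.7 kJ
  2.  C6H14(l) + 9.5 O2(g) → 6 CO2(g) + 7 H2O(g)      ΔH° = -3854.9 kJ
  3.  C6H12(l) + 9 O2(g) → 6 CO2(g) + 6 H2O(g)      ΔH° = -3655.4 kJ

eq. 1 reversed and × 2: (-2)·(-1427.7) = +2855.4 kJ
eq. 2 as written: -3854.9 kJ
eq. 3: not needed.
By Hess's law, ΔH° = (+2855.4) + (-3854.9) = -999.5 kJ

ΔH° = -999.5 kJ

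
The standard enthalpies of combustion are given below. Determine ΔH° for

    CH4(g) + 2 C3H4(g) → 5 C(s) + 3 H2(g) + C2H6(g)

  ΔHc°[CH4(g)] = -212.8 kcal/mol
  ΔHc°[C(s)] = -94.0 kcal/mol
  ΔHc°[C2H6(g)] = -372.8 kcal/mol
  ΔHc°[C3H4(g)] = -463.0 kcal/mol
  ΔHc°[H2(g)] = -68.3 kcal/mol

With combustion enthalpies, reactants minus products:
= [1·(-212.8) + 2·(-463.0)] − [5·(-94.0) + 3·(-68.3) + 1·(-372.8)]
= -91.1 kcal/mol

ΔH° = -91.1 kcal/mol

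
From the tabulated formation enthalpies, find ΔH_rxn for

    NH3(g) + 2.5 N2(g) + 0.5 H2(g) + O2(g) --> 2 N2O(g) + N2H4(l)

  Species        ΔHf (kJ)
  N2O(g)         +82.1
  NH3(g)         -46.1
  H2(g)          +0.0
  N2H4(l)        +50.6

ΔH_rxn = 260.9 kJ

Products: 2·(+82.1) + 1·(+50.6) = +214.8
Reactants: 1·(-46.1) + 5/2·(+0.0) + 1/2·(+0.0) + 1·(+0.0) = -46.1
ΔH_rxn = (+214.8) − (-46.1) = 260.9 kJ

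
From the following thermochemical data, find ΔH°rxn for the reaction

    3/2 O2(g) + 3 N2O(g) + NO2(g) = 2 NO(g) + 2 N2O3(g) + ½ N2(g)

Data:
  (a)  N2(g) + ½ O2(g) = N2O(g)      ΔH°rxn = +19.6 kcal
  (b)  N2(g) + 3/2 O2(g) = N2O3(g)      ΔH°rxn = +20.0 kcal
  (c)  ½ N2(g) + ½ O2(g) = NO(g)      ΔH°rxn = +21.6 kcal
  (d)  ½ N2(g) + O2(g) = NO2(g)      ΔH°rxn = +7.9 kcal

(a) reversed and × 3 (reverse to put N2O(g) on the reactant side; scale by 3 for the 3 N2O(g)): (-3)·(+19.6) = -58.8 kcal
(b) × 2 (×2 to match 2 N2O3(g) in the target): (2)·(+20.0) = +40.0 kcal
(c) × 2 (scale by 2 for the 2 NO(g)): (2)·(+21.6) = +43.2 kcal
(d) reversed (NO2(g) must end up as a reactant): -7.9 kcal
Since enthalpy is a state function, ΔH°rxn = (-3)·(+19.6) + (2)·(+20.0) + (2)·(+21.6) + (-1)·(+7.9) = 16.5 kcal

ΔH°rxn = 16.5 kcal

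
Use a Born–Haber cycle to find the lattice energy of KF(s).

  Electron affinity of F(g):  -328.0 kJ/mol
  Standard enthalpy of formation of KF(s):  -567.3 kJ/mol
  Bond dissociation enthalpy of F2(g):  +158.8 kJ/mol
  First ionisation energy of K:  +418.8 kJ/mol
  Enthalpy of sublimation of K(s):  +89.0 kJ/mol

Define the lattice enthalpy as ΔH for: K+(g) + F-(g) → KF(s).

ΔHf° = 1·ΔHsub + 1·(ΣIE) + 1/2·D(F2) + 1·EA + U
-567.3 = 1·(+89.0) + 1·(+418.8) + 1/2·(+158.8) + 1·(-328.0) + U
U = -567.3 − (+259.2) = -826.5 kJ/mol

U = -826.5 kJ/mol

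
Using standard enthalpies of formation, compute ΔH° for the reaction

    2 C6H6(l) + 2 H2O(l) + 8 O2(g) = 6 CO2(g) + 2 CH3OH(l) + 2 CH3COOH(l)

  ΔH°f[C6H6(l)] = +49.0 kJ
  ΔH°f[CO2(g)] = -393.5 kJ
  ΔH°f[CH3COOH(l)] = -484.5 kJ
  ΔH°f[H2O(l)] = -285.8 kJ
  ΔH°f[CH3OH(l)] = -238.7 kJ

Products: 6·(-393.5) + 2·(-238.7) + 2·(-484.5) = -3807.4
Reactants: 2·(+49.0) + 2·(-285.8) + 8·(+0.0) = -473.6
ΔH° = (-3807.4) − (-473.6) = -3333.8 kJ

ΔH° = -3333.8 kJ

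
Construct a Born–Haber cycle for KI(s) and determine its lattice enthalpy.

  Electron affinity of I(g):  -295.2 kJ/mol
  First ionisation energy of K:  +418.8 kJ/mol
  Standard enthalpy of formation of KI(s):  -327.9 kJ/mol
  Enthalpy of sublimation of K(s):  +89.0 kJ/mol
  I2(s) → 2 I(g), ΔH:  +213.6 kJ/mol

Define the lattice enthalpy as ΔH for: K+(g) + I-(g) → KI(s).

U = -647.3 kJ/mol

ΔHf° = 1·ΔHsub + 1·(ΣIE) + 1/2·D(I2) + 1·EA + U
-327.9 = 1·(+89.0) + 1·(+418.8) + 1/2·(+213.6) + 1·(-295.2) + U
U = -327.9 − (+319.4) = -647.3 kJ/mol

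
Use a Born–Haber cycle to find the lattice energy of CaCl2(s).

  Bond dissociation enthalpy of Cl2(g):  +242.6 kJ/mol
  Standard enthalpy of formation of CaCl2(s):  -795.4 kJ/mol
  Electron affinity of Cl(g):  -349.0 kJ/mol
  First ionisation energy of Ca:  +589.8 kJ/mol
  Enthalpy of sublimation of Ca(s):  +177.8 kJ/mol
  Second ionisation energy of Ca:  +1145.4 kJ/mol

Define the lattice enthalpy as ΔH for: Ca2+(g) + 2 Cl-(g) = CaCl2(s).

ΔHf° = 1·ΔHsub + 1·(ΣIE) + 1·D(Cl2) + 2·EA + U
-795.4 = 1·(+177.8) + 1·(+1735.2) + 1·(+242.6) + 2·(-349.0) + U
U = -795.4 − (+1457.6) = -2253.0 kJ/mol

U = -2253.0 kJ/mol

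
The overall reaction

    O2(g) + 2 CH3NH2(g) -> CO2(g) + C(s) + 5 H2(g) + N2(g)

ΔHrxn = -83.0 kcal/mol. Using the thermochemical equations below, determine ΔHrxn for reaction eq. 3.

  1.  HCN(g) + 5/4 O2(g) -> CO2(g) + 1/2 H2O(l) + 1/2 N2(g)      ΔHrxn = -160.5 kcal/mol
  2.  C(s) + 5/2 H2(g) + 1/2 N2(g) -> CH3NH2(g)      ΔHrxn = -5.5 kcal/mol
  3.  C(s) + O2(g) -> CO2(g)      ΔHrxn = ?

ΔHrxn = -94.0 kcal/mol

eq. 1: not needed.
eq. 2 reversed and × 2: (-2)·(-5.5) = +11.0 kcal/mol
eq. 3 as written: contributes x
-83.0 = (+11.0) + x
x = (-83.0 − (+11.0)) / (1) = -94.0 kcal/mol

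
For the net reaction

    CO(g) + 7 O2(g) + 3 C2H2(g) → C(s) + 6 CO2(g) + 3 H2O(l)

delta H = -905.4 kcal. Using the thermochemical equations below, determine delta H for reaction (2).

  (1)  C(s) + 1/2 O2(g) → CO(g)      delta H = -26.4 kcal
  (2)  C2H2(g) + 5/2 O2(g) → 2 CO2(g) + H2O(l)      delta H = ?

delta H = -310.6 kcal

(1) reversed: +26.4 kcal
(2) × 3: contributes 3·x
-905.4 = (+26.4) + 3·x
x = (-905.4 − (+26.4)) / (3) = -310.6 kcal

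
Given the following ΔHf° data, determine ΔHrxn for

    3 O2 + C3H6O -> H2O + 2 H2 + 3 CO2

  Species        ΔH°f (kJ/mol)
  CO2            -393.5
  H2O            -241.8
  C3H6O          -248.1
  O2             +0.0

Products: 1·(-241.8) + 2·(+0.0) + 3·(-393.5) = -1422.3
Reactants: 3·(+0.0) + 1·(-248.1) = -248.1
ΔHrxn = (-1422.3) − (-248.1) = -1174.2 kJ/mol

ΔHrxn = -1174.2 kJ/mol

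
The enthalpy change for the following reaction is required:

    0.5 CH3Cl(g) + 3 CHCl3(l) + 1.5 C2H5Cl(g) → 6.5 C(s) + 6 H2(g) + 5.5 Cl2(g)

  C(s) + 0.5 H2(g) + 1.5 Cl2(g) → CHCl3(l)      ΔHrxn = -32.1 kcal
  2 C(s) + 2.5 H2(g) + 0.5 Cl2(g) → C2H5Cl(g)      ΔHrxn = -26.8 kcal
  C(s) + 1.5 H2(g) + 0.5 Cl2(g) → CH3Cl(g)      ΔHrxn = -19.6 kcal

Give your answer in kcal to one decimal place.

ΔHrxn = 146.3 kcal

equation 1 reversed and × 3: (-3)·(-32.1) = +96.3 kcal
equation 2 reversed and × 3/2: (-3/2)·(-26.8) = +40.2 kcal
equation 3 reversed and × 1/2: (-1/2)·(-19.6) = +9.8 kcal
ΔHrxn = (-3)·(-32.1) + (-3/2)·(-26.8) + (-1/2)·(-19.6) = 146.3 kcal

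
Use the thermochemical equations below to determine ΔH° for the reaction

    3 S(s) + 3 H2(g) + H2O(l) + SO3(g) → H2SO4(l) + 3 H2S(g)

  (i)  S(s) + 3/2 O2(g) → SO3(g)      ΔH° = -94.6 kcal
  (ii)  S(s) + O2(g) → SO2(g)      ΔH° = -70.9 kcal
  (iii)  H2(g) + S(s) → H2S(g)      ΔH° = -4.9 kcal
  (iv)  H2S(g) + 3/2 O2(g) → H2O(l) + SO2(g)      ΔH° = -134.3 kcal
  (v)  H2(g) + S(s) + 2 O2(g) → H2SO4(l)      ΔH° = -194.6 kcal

ΔH° = -46.4 kcal

(i) reversed: +94.6 kcal
(ii) as written: -70.9 kcal
(iii) × 2: (2)·(-4.9) = -9.8 kcal
(iv) reversed: +134.3 kcal
(v) as written: -194.6 kcal
ΔH° = (+94.6) + (-70.9) + (-9.8) + (+134.3) + (-194.6) = -46.4 kcal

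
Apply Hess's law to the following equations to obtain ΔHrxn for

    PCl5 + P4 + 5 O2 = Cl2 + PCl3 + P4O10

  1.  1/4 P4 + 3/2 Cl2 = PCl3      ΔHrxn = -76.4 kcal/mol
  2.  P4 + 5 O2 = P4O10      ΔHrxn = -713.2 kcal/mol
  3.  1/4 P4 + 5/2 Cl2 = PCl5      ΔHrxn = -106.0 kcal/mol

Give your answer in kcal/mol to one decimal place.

ΔHrxn = -683.6 kcal/mol

eq. 1 as written (PCl3 already on the product side): -76.4 kcal/mol
eq. 2 as written (P4O10 already on the product side): -713.2 kcal/mol
eq. 3 reversed (PCl5 must end up as a reactant): +106.0 kcal/mol
Since enthalpy is a state function, ΔHrxn = (-76.4) + (-713.2) + (+106.0) = -683.6 kcal/mol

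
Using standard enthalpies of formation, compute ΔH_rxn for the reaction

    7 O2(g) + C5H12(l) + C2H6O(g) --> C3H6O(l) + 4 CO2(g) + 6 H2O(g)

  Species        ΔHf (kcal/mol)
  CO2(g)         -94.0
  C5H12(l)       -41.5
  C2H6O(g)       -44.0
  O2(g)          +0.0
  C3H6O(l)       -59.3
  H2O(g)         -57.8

ΔH_rxn = -696.6 kcal/mol

ΔH°rxn = Σ nΔHf°(products) − Σ nΔHf°(reactants).
Products: 1·(-59.3) + 4·(-94.0) + 6·(-57.8) = -782.1
Reactants: 7·(+0.0) + 1·(-41.5) + 1·(-44.0) = -85.5
ΔH_rxn = (-782.1) − (-85.5) = -696.6 kcal/mol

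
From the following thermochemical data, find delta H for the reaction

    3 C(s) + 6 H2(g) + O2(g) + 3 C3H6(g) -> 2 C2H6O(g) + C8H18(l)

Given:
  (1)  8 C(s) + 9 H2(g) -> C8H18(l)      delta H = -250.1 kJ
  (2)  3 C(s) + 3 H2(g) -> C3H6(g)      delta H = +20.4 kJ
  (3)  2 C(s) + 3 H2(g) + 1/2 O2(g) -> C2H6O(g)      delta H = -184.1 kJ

delta H = -679.5 kJ

(1) as written: -250.1 kJ
(2) reversed and × 3: (-3)·(+20.4) = -61.2 kJ
(3) × 2: (2)·(-184.1) = -368.2 kJ
By Hess's law, delta H = (1)·(-250.1) + (-3)·(+20.4) + (2)·(-184.1) = -679.5 kJ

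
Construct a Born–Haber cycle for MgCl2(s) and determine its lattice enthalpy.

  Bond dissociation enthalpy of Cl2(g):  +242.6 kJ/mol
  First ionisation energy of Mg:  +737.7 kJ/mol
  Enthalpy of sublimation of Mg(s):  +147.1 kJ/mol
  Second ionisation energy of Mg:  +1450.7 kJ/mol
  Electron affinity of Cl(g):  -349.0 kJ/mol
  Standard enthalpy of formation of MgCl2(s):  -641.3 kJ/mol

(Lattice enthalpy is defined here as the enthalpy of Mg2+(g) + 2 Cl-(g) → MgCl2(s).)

U = -2521.4 kJ/mol

ΔHf° = 1·ΔHsub + 1·(ΣIE) + 1·D(Cl2) + 2·EA + U
-641.3 = 1·(+147.1) + 1·(+2188.4) + 1·(+242.6) + 2·(-349.0) + U
U = -641.3 − (+1880.1) = -2521.4 kJ/mol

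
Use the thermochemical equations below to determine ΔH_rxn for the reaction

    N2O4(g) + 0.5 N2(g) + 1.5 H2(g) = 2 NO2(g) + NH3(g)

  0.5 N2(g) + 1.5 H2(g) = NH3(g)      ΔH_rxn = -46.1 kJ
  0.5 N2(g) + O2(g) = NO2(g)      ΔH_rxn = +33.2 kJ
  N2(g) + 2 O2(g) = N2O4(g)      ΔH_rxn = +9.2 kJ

equation 1 as written (NH3(g) already on the product side): -46.1 kJ
equation 2 × 2 (×2 to match 2 NO2(g) in the target): (2)·(+33.2) = +66.4 kJ
equation 3 reversed (N2O4(g) must end up as a reactant): -9.2 kJ
ΔH_rxn = (-46.1) + (+66.4) + (-9.2) = 11.1 kJ

ΔH_rxn = 11.1 kJ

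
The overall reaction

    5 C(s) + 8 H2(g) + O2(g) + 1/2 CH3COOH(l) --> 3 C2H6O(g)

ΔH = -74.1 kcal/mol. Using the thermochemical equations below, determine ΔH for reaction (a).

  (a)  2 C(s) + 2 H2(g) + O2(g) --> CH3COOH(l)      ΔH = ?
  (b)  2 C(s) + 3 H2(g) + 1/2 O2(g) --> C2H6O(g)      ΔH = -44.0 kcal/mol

(a) reversed and × 1/2 (CH3COOH(l) must end up as a reactant; scale by 1/2 for the 1/2 CH3COOH(l)): contributes −1/2·x
(b) × 3 (×3 to match 3 C2H6O(g) in the target): (3)·(-44.0) = -132.0 kcal/mol
-74.1 = (-132.0) − 1/2·x
x = (-74.1 − (-132.0)) / (-1/2) = -115.8 kcal/mol

ΔH = -115.8 kcal/mol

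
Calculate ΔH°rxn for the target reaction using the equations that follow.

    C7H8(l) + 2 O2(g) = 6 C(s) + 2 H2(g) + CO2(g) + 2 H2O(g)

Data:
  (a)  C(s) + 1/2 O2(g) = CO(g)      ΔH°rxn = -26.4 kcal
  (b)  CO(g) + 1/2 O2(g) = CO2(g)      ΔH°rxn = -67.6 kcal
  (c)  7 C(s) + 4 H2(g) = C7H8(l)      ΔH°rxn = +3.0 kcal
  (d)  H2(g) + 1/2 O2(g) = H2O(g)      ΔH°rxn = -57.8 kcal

ΔH°rxn = -212.6 kcal

(a) as written: -26.4 kcal
(b) as written (CO2(g) already on the product side): -67.6 kcal
(c) reversed (C7H8(l) must end up as a reactant): -3.0 kcal
(d) × 2 (×2 to match 2 H2O(g) in the target): (2)·(-57.8) = -115.6 kcal
Combining the equations, ΔH°rxn = (1)·(-26.4) + (1)·(-67.6) + (-1)·(+3.0) + (2)·(-57.8) = -212.6 kcal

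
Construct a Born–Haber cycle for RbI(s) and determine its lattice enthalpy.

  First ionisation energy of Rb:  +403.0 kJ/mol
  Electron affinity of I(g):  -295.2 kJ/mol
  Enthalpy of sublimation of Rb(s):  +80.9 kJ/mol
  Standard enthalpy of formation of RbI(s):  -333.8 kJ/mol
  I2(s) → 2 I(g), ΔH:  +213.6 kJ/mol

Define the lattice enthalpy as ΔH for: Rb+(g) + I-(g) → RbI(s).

U = -629.3 kJ/mol

ΔHf° = 1·ΔHsub + 1·(ΣIE) + 1/2·D(I2) + 1·EA + U
-333.8 = 1·(+80.9) + 1·(+403.0) + 1/2·(+213.6) + 1·(-295.2) + U
U = -333.8 − (+295.5) = -629.3 kJ/mol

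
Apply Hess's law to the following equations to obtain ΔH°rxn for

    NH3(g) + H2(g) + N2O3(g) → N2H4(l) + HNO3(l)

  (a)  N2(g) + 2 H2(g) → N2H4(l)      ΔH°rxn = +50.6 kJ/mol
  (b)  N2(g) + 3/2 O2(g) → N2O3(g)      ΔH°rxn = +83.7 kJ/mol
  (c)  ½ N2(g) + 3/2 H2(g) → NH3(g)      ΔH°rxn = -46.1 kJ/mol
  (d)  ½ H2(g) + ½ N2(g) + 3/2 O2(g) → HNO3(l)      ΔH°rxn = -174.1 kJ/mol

(a) as written (N2H4(l) already on the product side): +50.6 kJ/mol
(b) reversed (reverse to put N2O3(g) on the reactant side): -83.7 kJ/mol
(c) reversed (reverse to put NH3(g) on the reactant side): +46.1 kJ/mol
(d) as written (HNO3(l) already on the product side): -174.1 kJ/mol
Combining the equations, ΔH°rxn = (+50.6) + (-83.7) + (+46.1) + (-174.1) = -161.1 kJ/mol

ΔH°rxn = -161.1 kJ/mol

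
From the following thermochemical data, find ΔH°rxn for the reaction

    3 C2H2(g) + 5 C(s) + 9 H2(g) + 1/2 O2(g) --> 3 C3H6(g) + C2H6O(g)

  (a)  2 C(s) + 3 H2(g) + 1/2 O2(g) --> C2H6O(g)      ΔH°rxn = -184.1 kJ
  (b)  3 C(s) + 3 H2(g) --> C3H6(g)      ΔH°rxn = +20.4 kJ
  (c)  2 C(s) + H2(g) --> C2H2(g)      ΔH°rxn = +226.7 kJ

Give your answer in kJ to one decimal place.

(a) as written: -184.1 kJ
(b) × 3: (3)·(+20.4) = +61.2 kJ
(c) reversed and × 3: (-3)·(+226.7) = -680.1 kJ
Summing the manipulated equations, ΔH°rxn = (1)·(-184.1) + (3)·(+20.4) + (-3)·(+226.7) = -803.0 kJ

ΔH°rxn = -803.0 kJ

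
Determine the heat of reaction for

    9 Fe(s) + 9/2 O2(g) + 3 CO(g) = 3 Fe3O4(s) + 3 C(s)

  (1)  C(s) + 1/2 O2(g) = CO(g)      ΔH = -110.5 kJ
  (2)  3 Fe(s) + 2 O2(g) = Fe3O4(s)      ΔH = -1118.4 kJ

ΔH = -3023.7 kJ

(1) reversed and × 3: (-3)·(-110.5) = +331.5 kJ
(2) × 3: (3)·(-1118.4) = -3355.2 kJ
Combining the equations, ΔH = (-3)·(-110.5) + (3)·(-1118.4) = -3023.7 kJ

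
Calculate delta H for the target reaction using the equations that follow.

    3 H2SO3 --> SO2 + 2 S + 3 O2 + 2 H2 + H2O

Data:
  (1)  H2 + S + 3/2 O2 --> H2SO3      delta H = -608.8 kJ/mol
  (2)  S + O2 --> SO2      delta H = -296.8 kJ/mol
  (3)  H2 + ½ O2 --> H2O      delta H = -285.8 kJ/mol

(1) reversed and × 3: (-3)·(-608.8) = +1826.4 kJ/mol
(2) as written: -296.8 kJ/mol
(3) as written: -285.8 kJ/mol
Combining the equations, delta H = (+1826.4) + (-296.8) + (-285.8) = 1243.8 kJ/mol

delta H = 1243.8 kJ/mol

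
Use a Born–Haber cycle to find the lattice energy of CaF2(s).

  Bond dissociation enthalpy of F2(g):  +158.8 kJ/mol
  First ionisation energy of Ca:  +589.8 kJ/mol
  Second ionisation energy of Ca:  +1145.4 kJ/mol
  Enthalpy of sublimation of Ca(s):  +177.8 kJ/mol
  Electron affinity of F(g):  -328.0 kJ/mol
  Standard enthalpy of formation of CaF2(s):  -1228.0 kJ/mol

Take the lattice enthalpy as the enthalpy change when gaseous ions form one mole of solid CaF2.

ΔHf° = 1·ΔHsub + 1·(ΣIE) + 1·D(F2) + 2·EA + U
-1228.0 = 1·(+177.8) + 1·(+1735.2) + 1·(+158.8) + 2·(-328.0) + U
U = -1228.0 − (+1415.8) = -2643.8 kJ/mol

U = -2643.8 kJ/mol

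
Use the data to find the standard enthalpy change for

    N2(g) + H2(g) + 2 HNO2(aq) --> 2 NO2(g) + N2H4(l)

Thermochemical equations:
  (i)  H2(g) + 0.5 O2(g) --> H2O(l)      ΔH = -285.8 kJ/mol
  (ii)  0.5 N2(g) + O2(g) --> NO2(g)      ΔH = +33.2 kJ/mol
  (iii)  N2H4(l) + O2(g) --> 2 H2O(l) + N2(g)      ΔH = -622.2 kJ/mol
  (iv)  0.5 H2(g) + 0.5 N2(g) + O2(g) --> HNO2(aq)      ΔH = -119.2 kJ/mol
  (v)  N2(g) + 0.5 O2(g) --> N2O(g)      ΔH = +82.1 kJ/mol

(i) × 2: (2)·(-285.8) = -571.6 kJ/mol
(ii) × 2 (×2 to match 2 NO2(g) in the target): (2)·(+33.2) = +66.4 kJ/mol
(iii) reversed (reverse to put N2H4(l) on the product side): +622.2 kJ/mol
(iv) reversed and × 2 (reverse to put HNO2(aq) on the reactant side; ×2 to match 2 HNO2(aq) in the target): (-2)·(-119.2) = +238.4 kJ/mol
(v): not needed (N2O(g) appears nowhere else).
By Hess's law, ΔH = (-571.6) + (+66.4) + (+622.2) + (+238.4) = 355.4 kJ/mol

ΔH = 355.4 kJ/mol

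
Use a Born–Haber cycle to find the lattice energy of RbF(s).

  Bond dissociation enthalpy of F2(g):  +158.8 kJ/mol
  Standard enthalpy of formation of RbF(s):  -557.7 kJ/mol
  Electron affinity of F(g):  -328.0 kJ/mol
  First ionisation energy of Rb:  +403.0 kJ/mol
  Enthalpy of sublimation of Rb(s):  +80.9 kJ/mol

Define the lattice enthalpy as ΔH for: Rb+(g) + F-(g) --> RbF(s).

ΔHf° = 1·ΔHsub + 1·(ΣIE) + 1/2·D(F2) + 1·EA + U
-557.7 = 1·(+80.9) + 1·(+403.0) + 1/2·(+158.8) + 1·(-328.0) + U
U = -557.7 − (+235.3) = -793.0 kJ/mol

U = -793.0 kJ/mol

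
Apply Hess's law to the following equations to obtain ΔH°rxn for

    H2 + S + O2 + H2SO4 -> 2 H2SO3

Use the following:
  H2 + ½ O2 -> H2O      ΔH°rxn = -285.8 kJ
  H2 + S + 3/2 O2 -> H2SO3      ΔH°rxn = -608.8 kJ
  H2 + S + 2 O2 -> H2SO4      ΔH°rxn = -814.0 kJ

equation 1: not needed.
equation 2 × 2: (2)·(-608.8) = -1217.6 kJ
equation 3 reversed: +814.0 kJ
Since enthalpy is a state function, ΔH°rxn = (-1217.6) + (+814.0) = -403.6 kJ

ΔH°rxn = -403.6 kJ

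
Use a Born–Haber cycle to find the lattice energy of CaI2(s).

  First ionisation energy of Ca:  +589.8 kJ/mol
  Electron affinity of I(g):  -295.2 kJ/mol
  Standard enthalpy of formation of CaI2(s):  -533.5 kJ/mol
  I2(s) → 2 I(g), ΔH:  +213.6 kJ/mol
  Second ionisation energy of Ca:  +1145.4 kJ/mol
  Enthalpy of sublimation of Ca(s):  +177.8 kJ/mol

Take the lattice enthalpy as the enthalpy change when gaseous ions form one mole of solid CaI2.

U = -2069.7 kJ/mol

ΔHf° = 1·ΔHsub + 1·(ΣIE) + 1·D(I2) + 2·EA + U
-533.5 = 1·(+177.8) + 1·(+1735.2) + 1·(+213.6) + 2·(-295.2) + U
U = -533.5 − (+1536.2) = -2069.7 kJ/mol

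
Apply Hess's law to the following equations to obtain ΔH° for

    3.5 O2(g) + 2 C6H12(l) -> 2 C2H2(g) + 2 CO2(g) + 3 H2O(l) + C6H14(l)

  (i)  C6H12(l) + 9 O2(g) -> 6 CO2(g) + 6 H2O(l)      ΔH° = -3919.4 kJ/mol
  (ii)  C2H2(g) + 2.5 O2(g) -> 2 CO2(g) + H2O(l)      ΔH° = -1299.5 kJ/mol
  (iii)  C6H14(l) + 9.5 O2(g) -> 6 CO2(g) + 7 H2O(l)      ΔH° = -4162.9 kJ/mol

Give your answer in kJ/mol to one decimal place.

ΔH° = -1076.9 kJ/mol

(i) × 2 (×2 to match 2 C6H12(l) in the target): (2)·(-3919.4) = -7838.8 kJ/mol
(ii) reversed and × 2 (reverse to put C2H2(g) on the product side; scale by 2 for the 2 C2H2(g)): (-2)·(-1299.5) = +2599.0 kJ/mol
(iii) reversed (reverse to put C6H14(l) on the product side): +4162.9 kJ/mol
ΔH° = (2)·(-3919.4) + (-2)·(-1299.5) + (-1)·(-4162.9) = -1076.9 kJ/mol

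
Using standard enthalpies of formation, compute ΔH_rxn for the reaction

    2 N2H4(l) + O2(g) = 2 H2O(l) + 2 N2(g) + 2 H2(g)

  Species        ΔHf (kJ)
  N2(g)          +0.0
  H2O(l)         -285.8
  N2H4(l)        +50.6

ΔH_rxn = -672.8 kJ

Products: 2·(-285.8) + 2·(+0.0) + 2·(+0.0) = -571.6
Reactants: 2·(+50.6) + 1·(+0.0) = +101.2
ΔH_rxn = (-571.6) − (+101.2) = -672.8 kJ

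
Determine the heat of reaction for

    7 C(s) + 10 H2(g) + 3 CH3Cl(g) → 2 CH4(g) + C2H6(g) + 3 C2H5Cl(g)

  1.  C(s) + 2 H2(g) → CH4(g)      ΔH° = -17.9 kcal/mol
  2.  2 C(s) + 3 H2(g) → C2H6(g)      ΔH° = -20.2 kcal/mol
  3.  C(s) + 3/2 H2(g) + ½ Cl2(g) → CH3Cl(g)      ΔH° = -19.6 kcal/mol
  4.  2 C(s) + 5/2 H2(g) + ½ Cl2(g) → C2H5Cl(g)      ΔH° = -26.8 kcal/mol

ΔH° = -77.6 kcal/mol

eq. 1 × 2 (scale by 2 for the 2 CH4(g)): (2)·(-17.9) = -35.8 kcal/mol
eq. 2 as written (C2H6(g) already on the product side): -20.2 kcal/mol
eq. 3 reversed and × 3 (reverse to put CH3Cl(g) on the reactant side; scale by 3 for the 3 CH3Cl(g)): (-3)·(-19.6) = +58.8 kcal/mol
eq. 4 × 3 (scale by 3 for the 3 C2H5Cl(g)): (3)·(-26.8) = -80.4 kcal/mol
Combining the equations, ΔH° = (2)·(-17.9) + (1)·(-20.2) + (-3)·(-19.6) + (3)·(-26.8) = -77.6 kcal/mol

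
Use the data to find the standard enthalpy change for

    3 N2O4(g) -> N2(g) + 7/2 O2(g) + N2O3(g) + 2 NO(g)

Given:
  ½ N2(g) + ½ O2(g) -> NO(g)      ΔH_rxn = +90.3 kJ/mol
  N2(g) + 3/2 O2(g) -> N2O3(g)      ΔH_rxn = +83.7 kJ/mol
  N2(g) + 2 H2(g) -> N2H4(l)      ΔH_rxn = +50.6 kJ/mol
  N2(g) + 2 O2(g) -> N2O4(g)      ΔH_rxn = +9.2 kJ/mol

equation 1 × 2: (2)·(+90.3) = +180.6 kJ/mol
equation 2 as written: +83.7 kJ/mol
equation 3: not needed.
equation 4 reversed and × 3: (-3)·(+9.2) = -27.6 kJ/mol
Combining the equations, ΔH_rxn = (+180.6) + (+83.7) + (-27.6) = 236.7 kJ/mol

ΔH_rxn = 236.7 kJ/mol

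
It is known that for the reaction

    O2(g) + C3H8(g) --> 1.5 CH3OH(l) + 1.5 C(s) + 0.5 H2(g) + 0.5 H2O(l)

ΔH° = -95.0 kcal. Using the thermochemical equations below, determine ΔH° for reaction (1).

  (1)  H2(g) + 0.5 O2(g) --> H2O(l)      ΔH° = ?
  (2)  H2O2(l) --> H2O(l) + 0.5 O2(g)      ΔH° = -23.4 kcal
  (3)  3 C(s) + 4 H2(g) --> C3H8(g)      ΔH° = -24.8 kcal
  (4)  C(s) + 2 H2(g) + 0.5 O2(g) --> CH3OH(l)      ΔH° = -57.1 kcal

ΔH° = -68.3 kcal

(1) × 1/2: contributes 1/2·x
(2): not needed.
(3) reversed: +24.8 kcal
(4) × 3/2: (3/2)·(-57.1) = -85.65 kcal
-95.0 = (+24.8) + (-85.65) + 1/2·x
x = (-95.0 − (-60.85)) / (1/2) = -68.3 kcal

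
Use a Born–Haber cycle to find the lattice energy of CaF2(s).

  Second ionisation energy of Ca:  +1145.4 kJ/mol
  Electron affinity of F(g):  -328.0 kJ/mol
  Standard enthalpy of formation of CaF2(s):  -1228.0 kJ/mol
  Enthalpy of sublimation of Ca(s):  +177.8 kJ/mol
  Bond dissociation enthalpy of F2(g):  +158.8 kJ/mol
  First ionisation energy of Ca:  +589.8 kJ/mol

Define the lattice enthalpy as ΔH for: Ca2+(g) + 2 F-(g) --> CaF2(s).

ΔHf° = 1·ΔHsub + 1·(ΣIE) + 1·D(F2) + 2·EA + U
-1228.0 = 1·(+177.8) + 1·(+1735.2) + 1·(+158.8) + 2·(-328.0) + U
U = -1228.0 − (+1415.8) = -2643.8 kJ/mol

U = -2643.8 kJ/mol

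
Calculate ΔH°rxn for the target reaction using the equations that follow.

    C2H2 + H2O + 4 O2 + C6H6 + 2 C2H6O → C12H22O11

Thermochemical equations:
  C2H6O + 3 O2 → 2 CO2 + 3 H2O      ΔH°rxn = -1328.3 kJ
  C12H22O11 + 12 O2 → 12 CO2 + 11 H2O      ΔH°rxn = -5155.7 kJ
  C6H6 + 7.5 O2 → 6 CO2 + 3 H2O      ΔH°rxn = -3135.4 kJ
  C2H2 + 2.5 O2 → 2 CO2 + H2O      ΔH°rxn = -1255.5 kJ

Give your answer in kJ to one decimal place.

equation 1 × 2 (×2 to match 2 C2H6O in the target): (2)·(-1328.3) = -2656.6 kJ
equation 2 reversed (C12H22O11 must end up as a product): +5155.7 kJ
equation 3 as written (C6H6 already on the reactant side): -3135.4 kJ
equation 4 as written (C2H2 already on the reactant side): -1255.5 kJ
Combining the equations, ΔH°rxn = (2)·(-1328.3) + (-1)·(-5155.7) + (1)·(-3135.4) + (1)·(-1255.5) = -1891.8 kJ

ΔH°rxn = -1891.8 kJ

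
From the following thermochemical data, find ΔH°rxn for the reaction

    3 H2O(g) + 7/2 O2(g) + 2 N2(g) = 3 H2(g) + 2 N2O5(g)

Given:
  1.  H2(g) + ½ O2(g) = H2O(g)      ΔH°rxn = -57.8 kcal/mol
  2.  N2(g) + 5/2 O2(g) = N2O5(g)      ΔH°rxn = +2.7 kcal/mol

eq. 1 reversed and × 3 (reverse to put H2O(g) on the reactant side; scale by 3 for the 3 H2O(g)): (-3)·(-57.8) = +173.4 kcal/mol
eq. 2 × 2 (scale by 2 for the 2 N2O5(g)): (2)·(+2.7) = +5.4 kcal/mol
Since enthalpy is a state function, ΔH°rxn = (-3)·(-57.8) + (2)·(+2.7) = 178.8 kcal/mol

ΔH°rxn = 178.8 kcal/mol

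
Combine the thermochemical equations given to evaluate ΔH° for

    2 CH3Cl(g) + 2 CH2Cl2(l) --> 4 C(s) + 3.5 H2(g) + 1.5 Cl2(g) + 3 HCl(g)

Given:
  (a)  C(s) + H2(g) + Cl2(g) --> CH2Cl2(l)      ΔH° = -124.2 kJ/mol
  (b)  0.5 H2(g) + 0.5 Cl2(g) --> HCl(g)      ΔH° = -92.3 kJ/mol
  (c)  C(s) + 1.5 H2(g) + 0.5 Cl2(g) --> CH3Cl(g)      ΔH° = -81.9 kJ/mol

(a) reversed and × 2: (-2)·(-124.2) = +248.4 kJ/mol
(b) × 3: (3)·(-92.3) = -276.9 kJ/mol
(c) reversed and × 2: (-2)·(-81.9) = +163.8 kJ/mol
By Hess's law, ΔH° = (+248.4) + (-276.9) + (+163.8) = 135.3 kJ/mol

ΔH° = 135.3 kJ/mol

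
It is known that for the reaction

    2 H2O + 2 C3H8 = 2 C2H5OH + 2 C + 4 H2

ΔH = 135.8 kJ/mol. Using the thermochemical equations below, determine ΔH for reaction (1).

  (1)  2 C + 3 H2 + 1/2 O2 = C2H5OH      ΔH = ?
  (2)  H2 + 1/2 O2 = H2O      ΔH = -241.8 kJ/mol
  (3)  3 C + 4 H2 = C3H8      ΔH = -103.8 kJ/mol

(1) × 2: contributes 2·x
(2) reversed and × 2: (-2)·(-241.8) = +483.6 kJ/mol
(3) reversed and × 2: (-2)·(-103.8) = +207.6 kJ/mol
+135.8 = (+483.6) + (+207.6) + 2·x
x = (+135.8 − (+691.2)) / (2) = -277.7 kJ/mol

ΔH = -277.7 kJ/mol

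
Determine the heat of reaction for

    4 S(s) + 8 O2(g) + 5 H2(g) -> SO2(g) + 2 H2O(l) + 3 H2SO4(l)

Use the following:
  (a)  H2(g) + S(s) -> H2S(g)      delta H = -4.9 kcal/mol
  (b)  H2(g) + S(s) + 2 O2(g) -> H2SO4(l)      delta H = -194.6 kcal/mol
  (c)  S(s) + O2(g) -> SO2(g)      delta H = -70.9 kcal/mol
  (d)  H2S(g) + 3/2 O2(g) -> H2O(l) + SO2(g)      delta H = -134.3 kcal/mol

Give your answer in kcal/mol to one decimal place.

(a) × 2: (2)·(-4.9) = -9.8 kcal/mol
(b) × 3: (3)·(-194.6) = -583.8 kcal/mol
(c) reversed: +70.9 kcal/mol
(d) × 2: (2)·(-134.3) = -268.6 kcal/mol
delta H = (-9.8) + (-583.8) + (+70.9) + (-268.6) = -791.3 kcal/mol

delta H = -791.3 kcal/mol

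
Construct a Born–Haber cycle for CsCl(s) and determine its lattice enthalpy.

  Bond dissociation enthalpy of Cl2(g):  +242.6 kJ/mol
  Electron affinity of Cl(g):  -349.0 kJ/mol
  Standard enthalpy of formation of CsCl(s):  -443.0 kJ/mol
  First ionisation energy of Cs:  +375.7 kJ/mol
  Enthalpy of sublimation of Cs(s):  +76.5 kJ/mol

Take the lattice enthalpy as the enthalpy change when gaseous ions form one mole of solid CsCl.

U = -667.5 kJ/mol

ΔHf° = 1·ΔHsub + 1·(ΣIE) + 1/2·D(Cl2) + 1·EA + U
-443.0 = 1·(+76.5) + 1·(+375.7) + 1/2·(+242.6) + 1·(-349.0) + U
U = -443.0 − (+224.5) = -667.5 kJ/mol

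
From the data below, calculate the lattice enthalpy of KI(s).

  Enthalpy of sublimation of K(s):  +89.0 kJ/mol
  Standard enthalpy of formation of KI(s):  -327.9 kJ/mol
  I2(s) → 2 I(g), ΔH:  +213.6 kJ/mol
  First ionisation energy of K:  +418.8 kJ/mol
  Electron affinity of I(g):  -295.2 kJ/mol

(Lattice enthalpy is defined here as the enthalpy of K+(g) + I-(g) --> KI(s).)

ΔHf° = 1·ΔHsub + 1·(ΣIE) + 1/2·D(I2) + 1·EA + U
-327.9 = 1·(+89.0) + 1·(+418.8) + 1/2·(+213.6) + 1·(-295.2) + U
U = -327.9 − (+319.4) = -647.3 kJ/mol

U = -647.3 kJ/mol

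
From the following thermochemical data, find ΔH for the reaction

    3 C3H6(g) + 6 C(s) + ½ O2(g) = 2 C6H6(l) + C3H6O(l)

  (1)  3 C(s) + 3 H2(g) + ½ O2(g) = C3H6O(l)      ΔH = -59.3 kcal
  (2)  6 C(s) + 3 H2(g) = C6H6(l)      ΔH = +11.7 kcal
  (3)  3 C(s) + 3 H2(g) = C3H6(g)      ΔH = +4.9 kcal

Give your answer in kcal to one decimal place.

(1) as written: -59.3 kcal
(2) × 2: (2)·(+11.7) = +23.4 kcal
(3) reversed and × 3: (-3)·(+4.9) = -14.7 kcal
ΔH = (-59.3) + (+23.4) + (-14.7) = -50.6 kcal

ΔH = -50.6 kcal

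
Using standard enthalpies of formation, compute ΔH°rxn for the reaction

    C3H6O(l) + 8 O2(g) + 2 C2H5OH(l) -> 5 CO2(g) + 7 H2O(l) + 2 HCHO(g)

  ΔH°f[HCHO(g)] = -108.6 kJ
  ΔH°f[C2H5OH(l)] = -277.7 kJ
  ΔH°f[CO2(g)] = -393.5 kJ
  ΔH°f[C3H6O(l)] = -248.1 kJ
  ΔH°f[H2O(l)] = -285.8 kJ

ΔH°rxn = -3381.8 kJ

ΔH°rxn = Σ nΔHf°(products) − Σ nΔHf°(reactants).
Products: 5·(-393.5) + 7·(-285.8) + 2·(-108.6) = -4185.3
Reactants: 1·(-248.1) + 8·(+0.0) + 2·(-277.7) = -803.5
ΔH°rxn = (-4185.3) − (-803.5) = -3381.8 kJ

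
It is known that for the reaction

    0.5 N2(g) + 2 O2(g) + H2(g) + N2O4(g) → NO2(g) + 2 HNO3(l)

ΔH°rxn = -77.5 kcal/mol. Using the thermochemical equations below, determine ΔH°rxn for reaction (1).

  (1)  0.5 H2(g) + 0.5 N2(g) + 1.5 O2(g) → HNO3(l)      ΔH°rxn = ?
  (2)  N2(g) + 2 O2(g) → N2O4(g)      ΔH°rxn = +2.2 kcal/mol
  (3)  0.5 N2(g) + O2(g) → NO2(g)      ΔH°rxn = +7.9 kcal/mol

(1) × 2 (scale by 2 for the 2 HNO3(l)): contributes 2·x
(2) reversed (reverse to put N2O4(g) on the reactant side): -2.2 kcal/mol
(3) as written (NO2(g) already on the product side): +7.9 kcal/mol
-77.5 = (-2.2) + (+7.9) + 2·x
x = (-77.5 − (+5.7)) / (2) = -41.6 kcal/mol

ΔH°rxn = -41.6 kcal/mol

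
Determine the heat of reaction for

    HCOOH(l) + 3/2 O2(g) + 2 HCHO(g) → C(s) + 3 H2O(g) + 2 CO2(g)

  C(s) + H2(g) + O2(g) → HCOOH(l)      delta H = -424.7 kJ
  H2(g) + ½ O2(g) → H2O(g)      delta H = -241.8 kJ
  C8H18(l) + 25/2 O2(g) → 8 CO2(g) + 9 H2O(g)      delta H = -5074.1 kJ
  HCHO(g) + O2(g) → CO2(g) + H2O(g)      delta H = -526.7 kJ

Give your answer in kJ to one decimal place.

equation 1 reversed (HCOOH(l) must end up as a reactant): +424.7 kJ
equation 2 as written: -241.8 kJ
equation 3: not needed (C8H18(l) appears nowhere else).
equation 4 × 2 (scale by 2 for the 2 HCHO(g)): (2)·(-526.7) = -1053.4 kJ
Summing the manipulated equations, delta H = (-1)·(-424.7) + (1)·(-241.8) + (2)·(-526.7) = -870.5 kJ

delta H = -870.5 kJ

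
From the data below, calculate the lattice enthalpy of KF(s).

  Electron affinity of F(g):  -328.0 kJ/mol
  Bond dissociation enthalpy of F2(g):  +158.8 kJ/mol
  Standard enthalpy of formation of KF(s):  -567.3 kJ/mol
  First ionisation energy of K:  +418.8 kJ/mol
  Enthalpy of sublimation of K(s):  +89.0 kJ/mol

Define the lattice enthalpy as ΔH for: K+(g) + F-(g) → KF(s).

ΔHf° = 1·ΔHsub + 1·(ΣIE) + 1/2·D(F2) + 1·EA + U
-567.3 = 1·(+89.0) + 1·(+418.8) + 1/2·(+158.8) + 1·(-328.0) + U
U = -567.3 − (+259.2) = -826.5 kJ/mol

U = -826.5 kJ/mol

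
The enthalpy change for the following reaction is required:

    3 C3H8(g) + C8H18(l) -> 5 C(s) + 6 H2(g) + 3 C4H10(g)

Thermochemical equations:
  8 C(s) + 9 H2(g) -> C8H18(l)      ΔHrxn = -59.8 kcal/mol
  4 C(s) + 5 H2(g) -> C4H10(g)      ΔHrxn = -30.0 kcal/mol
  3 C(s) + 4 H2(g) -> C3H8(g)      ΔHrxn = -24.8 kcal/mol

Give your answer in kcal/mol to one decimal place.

ΔHrxn = 44.2 kcal/mol

equation 1 reversed (C8H18(l) must end up as a reactant): +59.8 kcal/mol
equation 2 × 3 (×3 to match 3 C4H10(g) in the target): (3)·(-30.0) = -90.0 kcal/mol
equation 3 reversed and × 3 (C3H8(g) must end up as a reactant; scale by 3 for the 3 C3H8(g)): (-3)·(-24.8) = +74.4 kcal/mol
By Hess's law, ΔHrxn = (-1)·(-59.8) + (3)·(-30.0) + (-3)·(-24.8) = 44.2 kcal/mol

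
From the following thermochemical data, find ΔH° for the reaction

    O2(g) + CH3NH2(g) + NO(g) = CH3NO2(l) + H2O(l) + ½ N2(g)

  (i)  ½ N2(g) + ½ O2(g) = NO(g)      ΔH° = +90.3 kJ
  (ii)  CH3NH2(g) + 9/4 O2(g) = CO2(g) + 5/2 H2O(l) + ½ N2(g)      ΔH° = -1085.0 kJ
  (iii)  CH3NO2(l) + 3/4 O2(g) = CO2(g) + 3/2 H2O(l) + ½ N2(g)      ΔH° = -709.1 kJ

(i) reversed (reverse to put NO(g) on the reactant side): -90.3 kJ
(ii) as written (CH3NH2(g) already on the reactant side): -1085.0 kJ
(iii) reversed (CH3NO2(l) must end up as a product): +709.1 kJ
ΔH° = (-90.3) + (-1085.0) + (+709.1) = -466.2 kJ

ΔH° = -466.2 kJ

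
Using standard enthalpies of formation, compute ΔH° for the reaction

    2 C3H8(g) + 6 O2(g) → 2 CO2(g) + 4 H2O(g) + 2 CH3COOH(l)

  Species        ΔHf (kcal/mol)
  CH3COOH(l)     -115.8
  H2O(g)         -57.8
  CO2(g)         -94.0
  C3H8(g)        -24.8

Products: 2·(-94.0) + 4·(-57.8) + 2·(-115.8) = -650.8
Reactants: 2·(-24.8) + 6·(+0.0) = -49.6
ΔH° = (-650.8) − (-49.6) = -601.2 kcal/mol

ΔH° = -601.2 kcal/mol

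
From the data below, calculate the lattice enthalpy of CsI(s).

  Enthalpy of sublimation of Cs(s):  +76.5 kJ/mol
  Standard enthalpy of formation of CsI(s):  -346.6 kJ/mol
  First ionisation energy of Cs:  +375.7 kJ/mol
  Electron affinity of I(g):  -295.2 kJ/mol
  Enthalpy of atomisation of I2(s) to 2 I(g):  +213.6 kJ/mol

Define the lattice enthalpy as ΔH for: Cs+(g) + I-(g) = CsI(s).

ΔHf° = 1·ΔHsub + 1·(ΣIE) + 1/2·D(I2) + 1·EA + U
-346.6 = 1·(+76.5) + 1·(+375.7) + 1/2·(+213.6) + 1·(-295.2) + U
U = -346.6 − (+263.8) = -610.4 kJ/mol

U = -610.4 kJ/mol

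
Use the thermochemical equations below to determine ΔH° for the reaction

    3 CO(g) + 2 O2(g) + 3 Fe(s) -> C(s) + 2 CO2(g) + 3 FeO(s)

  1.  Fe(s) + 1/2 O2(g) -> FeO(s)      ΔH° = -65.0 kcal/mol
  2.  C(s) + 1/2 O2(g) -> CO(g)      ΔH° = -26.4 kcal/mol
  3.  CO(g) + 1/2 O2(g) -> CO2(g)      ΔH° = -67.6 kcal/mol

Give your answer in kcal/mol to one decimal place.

ΔH° = -303.8 kcal/mol

eq. 1 × 3: (3)·(-65.0) = -195.0 kcal/mol
eq. 2 reversed: +26.4 kcal/mol
eq. 3 × 2: (2)·(-67.6) = -135.2 kcal/mol
Since enthalpy is a state function, ΔH° = (-195.0) + (+26.4) + (-135.2) = -303.8 kcal/mol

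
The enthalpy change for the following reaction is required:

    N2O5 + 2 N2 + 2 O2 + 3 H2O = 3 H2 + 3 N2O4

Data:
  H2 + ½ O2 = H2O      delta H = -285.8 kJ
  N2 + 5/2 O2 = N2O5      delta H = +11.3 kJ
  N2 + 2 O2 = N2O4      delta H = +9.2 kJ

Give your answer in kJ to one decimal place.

delta H = 873.7 kJ

equation 1 reversed and × 3: (-3)·(-285.8) = +857.4 kJ
equation 2 reversed: -11.3 kJ
equation 3 × 3: (3)·(+9.2) = +27.6 kJ
Combining the equations, delta H = (-3)·(-285.8) + (-1)·(+11.3) + (3)·(+9.2) = 873.7 kJ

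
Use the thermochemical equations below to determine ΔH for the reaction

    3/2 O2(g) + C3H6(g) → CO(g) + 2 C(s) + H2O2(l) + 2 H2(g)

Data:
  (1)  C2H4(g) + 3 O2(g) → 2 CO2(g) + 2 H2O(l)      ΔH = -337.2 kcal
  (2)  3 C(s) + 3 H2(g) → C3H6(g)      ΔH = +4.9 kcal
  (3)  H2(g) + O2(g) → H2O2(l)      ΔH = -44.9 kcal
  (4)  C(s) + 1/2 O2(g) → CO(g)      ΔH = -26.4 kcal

ΔH = -76.2 kcal

(1): not needed.
(2) reversed: -4.9 kcal
(3) as written: -44.9 kcal
(4) as written: -26.4 kcal
Since enthalpy is a state function, ΔH = (-1)·(+4.9) + (1)·(-44.9) + (1)·(-26.4) = -76.2 kcal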